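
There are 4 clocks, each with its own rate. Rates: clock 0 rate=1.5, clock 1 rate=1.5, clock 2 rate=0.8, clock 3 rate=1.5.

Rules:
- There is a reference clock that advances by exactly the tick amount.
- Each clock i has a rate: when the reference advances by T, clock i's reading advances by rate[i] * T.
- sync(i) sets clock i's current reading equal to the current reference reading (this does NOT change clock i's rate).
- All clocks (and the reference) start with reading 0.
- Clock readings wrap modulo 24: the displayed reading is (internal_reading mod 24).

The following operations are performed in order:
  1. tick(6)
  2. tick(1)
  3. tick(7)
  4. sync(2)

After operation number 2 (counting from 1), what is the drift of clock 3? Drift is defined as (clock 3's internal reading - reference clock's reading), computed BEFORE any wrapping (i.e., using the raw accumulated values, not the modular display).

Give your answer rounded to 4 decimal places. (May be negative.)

After op 1 tick(6): ref=6.0000 raw=[9.0000 9.0000 4.8000 9.0000]
After op 2 tick(1): ref=7.0000 raw=[10.5000 10.5000 5.6000 10.5000]
Drift of clock 3 after op 2: 10.5000 - 7.0000 = 3.5000

Answer: 3.5000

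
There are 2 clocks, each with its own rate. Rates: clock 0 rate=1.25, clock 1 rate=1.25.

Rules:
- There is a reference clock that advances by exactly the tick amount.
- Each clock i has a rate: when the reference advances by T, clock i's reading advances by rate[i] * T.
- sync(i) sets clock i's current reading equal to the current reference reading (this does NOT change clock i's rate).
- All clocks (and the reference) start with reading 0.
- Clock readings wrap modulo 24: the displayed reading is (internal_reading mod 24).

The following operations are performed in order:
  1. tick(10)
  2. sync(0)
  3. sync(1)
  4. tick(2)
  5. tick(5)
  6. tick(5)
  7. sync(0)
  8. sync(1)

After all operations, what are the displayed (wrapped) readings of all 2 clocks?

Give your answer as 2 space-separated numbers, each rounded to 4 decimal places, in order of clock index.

After op 1 tick(10): ref=10.0000 raw=[12.5000 12.5000]
After op 2 sync(0): ref=10.0000 raw=[10.0000 12.5000]
After op 3 sync(1): ref=10.0000 raw=[10.0000 10.0000]
After op 4 tick(2): ref=12.0000 raw=[12.5000 12.5000]
After op 5 tick(5): ref=17.0000 raw=[18.7500 18.7500]
After op 6 tick(5): ref=22.0000 raw=[25.0000 25.0000]
After op 7 sync(0): ref=22.0000 raw=[22.0000 25.0000]
After op 8 sync(1): ref=22.0000 raw=[22.0000 22.0000]
Wrap final raw readings (mod 24): 22.0000 mod 24 = 22.0000; 22.0000 mod 24 = 22.0000

Answer: 22.0000 22.0000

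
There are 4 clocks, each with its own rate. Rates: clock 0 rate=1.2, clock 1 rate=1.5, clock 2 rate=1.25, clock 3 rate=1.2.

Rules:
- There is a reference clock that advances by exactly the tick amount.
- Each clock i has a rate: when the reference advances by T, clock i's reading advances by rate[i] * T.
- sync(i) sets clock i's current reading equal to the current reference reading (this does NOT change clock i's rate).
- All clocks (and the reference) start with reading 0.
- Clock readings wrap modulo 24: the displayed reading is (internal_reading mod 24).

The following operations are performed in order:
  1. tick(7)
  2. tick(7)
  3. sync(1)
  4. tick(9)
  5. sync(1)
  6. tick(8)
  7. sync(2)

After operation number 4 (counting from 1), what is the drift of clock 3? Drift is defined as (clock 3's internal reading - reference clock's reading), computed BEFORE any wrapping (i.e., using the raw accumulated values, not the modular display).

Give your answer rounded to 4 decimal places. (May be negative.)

After op 1 tick(7): ref=7.0000 raw=[8.4000 10.5000 8.7500 8.4000]
After op 2 tick(7): ref=14.0000 raw=[16.8000 21.0000 17.5000 16.8000]
After op 3 sync(1): ref=14.0000 raw=[16.8000 14.0000 17.5000 16.8000]
After op 4 tick(9): ref=23.0000 raw=[27.6000 27.5000 28.7500 27.6000]
Drift of clock 3 after op 4: 27.6000 - 23.0000 = 4.6000

Answer: 4.6000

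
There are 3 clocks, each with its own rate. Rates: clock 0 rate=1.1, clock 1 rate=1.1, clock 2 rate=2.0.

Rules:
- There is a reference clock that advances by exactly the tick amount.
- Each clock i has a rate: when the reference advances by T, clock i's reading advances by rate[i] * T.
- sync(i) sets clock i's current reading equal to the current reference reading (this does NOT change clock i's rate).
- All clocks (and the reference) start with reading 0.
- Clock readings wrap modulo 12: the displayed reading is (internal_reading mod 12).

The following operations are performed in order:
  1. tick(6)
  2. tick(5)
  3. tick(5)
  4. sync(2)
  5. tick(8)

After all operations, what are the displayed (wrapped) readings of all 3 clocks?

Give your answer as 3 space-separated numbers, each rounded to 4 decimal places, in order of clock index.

After op 1 tick(6): ref=6.0000 raw=[6.6000 6.6000 12.0000]
After op 2 tick(5): ref=11.0000 raw=[12.1000 12.1000 22.0000]
After op 3 tick(5): ref=16.0000 raw=[17.6000 17.6000 32.0000]
After op 4 sync(2): ref=16.0000 raw=[17.6000 17.6000 16.0000]
After op 5 tick(8): ref=24.0000 raw=[26.4000 26.4000 32.0000]
Wrap final raw readings (mod 12): 26.4000 mod 12 = 2.4000; 26.4000 mod 12 = 2.4000; 32.0000 mod 12 = 8.0000

Answer: 2.4000 2.4000 8.0000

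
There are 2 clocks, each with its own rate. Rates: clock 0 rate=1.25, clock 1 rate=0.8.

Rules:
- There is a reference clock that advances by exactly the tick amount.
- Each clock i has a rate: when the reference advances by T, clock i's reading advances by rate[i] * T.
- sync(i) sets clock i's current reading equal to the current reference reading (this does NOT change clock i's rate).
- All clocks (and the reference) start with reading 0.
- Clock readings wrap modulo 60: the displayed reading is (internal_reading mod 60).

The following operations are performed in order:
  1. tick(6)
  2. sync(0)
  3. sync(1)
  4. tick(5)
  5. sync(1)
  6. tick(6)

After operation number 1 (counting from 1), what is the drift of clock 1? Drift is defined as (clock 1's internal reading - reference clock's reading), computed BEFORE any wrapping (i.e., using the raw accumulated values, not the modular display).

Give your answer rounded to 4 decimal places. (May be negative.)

Answer: -1.2000

Derivation:
After op 1 tick(6): ref=6.0000 raw=[7.5000 4.8000]
Drift of clock 1 after op 1: 4.8000 - 6.0000 = -1.2000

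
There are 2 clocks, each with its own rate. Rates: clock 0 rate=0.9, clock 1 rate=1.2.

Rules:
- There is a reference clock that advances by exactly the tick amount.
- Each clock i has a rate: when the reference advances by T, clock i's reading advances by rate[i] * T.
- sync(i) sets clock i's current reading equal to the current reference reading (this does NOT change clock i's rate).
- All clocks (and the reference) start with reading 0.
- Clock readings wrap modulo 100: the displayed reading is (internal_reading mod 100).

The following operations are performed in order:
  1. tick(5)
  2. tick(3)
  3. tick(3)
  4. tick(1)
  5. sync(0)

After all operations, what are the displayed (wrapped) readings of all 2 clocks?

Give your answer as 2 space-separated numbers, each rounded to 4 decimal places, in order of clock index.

Answer: 12.0000 14.4000

Derivation:
After op 1 tick(5): ref=5.0000 raw=[4.5000 6.0000]
After op 2 tick(3): ref=8.0000 raw=[7.2000 9.6000]
After op 3 tick(3): ref=11.0000 raw=[9.9000 13.2000]
After op 4 tick(1): ref=12.0000 raw=[10.8000 14.4000]
After op 5 sync(0): ref=12.0000 raw=[12.0000 14.4000]
Wrap final raw readings (mod 100): 12.0000 mod 100 = 12.0000; 14.4000 mod 100 = 14.4000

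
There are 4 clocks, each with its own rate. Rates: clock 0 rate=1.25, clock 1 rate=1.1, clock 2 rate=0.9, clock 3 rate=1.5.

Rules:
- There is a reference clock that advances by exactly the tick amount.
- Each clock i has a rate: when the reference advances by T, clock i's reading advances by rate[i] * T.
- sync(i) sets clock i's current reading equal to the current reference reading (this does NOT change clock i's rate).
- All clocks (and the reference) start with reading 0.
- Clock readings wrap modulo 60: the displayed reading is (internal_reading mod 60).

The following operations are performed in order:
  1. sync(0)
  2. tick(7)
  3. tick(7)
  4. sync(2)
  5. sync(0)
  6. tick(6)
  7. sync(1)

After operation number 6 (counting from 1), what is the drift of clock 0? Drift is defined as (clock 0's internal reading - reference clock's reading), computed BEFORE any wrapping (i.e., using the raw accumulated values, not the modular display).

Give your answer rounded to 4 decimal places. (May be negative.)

Answer: 1.5000

Derivation:
After op 1 sync(0): ref=0.0000 raw=[0.0000 0.0000 0.0000 0.0000]
After op 2 tick(7): ref=7.0000 raw=[8.7500 7.7000 6.3000 10.5000]
After op 3 tick(7): ref=14.0000 raw=[17.5000 15.4000 12.6000 21.0000]
After op 4 sync(2): ref=14.0000 raw=[17.5000 15.4000 14.0000 21.0000]
After op 5 sync(0): ref=14.0000 raw=[14.0000 15.4000 14.0000 21.0000]
After op 6 tick(6): ref=20.0000 raw=[21.5000 22.0000 19.4000 30.0000]
Drift of clock 0 after op 6: 21.5000 - 20.0000 = 1.5000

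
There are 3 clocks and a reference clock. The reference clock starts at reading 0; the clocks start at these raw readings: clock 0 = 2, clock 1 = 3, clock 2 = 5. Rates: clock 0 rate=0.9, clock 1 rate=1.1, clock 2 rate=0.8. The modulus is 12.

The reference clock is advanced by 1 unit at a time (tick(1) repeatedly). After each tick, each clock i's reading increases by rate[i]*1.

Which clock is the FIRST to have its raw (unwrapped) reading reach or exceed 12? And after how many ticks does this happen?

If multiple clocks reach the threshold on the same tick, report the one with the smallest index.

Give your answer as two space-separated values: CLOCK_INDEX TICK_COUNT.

clock 0: start=2, rate=0.9, needs 12-2 = 10; ticks = ceil(10/0.9) = ceil(11.1111) = 12; reading at tick 12 = 2 + 0.9*12 = 12.8000
clock 1: start=3, rate=1.1, needs 12-3 = 9; ticks = ceil(9/1.1) = ceil(8.1818) = 9; reading at tick 9 = 3 + 1.1*9 = 12.9000
clock 2: start=5, rate=0.8, needs 12-5 = 7; ticks = ceil(7/0.8) = ceil(8.7500) = 9; reading at tick 9 = 5 + 0.8*9 = 12.2000
Minimum tick count = 9; winners = [1, 2]; smallest index = 1

Answer: 1 9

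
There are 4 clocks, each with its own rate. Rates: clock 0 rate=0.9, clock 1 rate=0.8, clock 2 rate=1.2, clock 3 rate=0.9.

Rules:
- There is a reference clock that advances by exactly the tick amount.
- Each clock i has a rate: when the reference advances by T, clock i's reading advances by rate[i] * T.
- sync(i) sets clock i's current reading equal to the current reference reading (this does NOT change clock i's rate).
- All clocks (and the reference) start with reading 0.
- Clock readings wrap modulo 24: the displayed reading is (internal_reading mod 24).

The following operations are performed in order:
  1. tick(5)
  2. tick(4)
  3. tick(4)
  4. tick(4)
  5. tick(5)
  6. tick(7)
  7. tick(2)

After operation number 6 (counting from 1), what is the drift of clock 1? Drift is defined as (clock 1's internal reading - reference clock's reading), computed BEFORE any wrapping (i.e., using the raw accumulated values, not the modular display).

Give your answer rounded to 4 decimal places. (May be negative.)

Answer: -5.8000

Derivation:
After op 1 tick(5): ref=5.0000 raw=[4.5000 4.0000 6.0000 4.5000]
After op 2 tick(4): ref=9.0000 raw=[8.1000 7.2000 10.8000 8.1000]
After op 3 tick(4): ref=13.0000 raw=[11.7000 10.4000 15.6000 11.7000]
After op 4 tick(4): ref=17.0000 raw=[15.3000 13.6000 20.4000 15.3000]
After op 5 tick(5): ref=22.0000 raw=[19.8000 17.6000 26.4000 19.8000]
After op 6 tick(7): ref=29.0000 raw=[26.1000 23.2000 34.8000 26.1000]
Drift of clock 1 after op 6: 23.2000 - 29.0000 = -5.8000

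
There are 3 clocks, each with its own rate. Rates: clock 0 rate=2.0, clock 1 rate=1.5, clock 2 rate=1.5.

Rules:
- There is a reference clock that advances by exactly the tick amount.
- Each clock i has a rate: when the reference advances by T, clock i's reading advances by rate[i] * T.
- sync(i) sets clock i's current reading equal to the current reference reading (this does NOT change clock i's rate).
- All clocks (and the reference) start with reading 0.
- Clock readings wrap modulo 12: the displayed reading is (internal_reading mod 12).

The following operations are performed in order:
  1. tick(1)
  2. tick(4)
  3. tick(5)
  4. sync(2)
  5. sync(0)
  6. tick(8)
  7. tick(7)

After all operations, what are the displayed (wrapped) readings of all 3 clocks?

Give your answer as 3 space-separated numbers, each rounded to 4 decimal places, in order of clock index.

After op 1 tick(1): ref=1.0000 raw=[2.0000 1.5000 1.5000]
After op 2 tick(4): ref=5.0000 raw=[10.0000 7.5000 7.5000]
After op 3 tick(5): ref=10.0000 raw=[20.0000 15.0000 15.0000]
After op 4 sync(2): ref=10.0000 raw=[20.0000 15.0000 10.0000]
After op 5 sync(0): ref=10.0000 raw=[10.0000 15.0000 10.0000]
After op 6 tick(8): ref=18.0000 raw=[26.0000 27.0000 22.0000]
After op 7 tick(7): ref=25.0000 raw=[40.0000 37.5000 32.5000]
Wrap final raw readings (mod 12): 40.0000 mod 12 = 4.0000; 37.5000 mod 12 = 1.5000; 32.5000 mod 12 = 8.5000

Answer: 4.0000 1.5000 8.5000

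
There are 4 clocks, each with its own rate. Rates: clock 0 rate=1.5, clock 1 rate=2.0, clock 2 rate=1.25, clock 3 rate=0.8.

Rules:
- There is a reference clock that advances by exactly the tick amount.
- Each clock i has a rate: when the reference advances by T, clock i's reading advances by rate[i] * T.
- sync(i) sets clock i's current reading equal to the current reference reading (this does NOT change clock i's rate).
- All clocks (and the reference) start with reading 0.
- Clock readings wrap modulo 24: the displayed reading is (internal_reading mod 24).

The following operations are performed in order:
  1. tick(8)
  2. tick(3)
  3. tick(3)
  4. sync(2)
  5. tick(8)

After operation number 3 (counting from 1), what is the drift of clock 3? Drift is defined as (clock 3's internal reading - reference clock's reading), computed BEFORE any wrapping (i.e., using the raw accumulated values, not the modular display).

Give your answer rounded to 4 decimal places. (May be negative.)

Answer: -2.8000

Derivation:
After op 1 tick(8): ref=8.0000 raw=[12.0000 16.0000 10.0000 6.4000]
After op 2 tick(3): ref=11.0000 raw=[16.5000 22.0000 13.7500 8.8000]
After op 3 tick(3): ref=14.0000 raw=[21.0000 28.0000 17.5000 11.2000]
Drift of clock 3 after op 3: 11.2000 - 14.0000 = -2.8000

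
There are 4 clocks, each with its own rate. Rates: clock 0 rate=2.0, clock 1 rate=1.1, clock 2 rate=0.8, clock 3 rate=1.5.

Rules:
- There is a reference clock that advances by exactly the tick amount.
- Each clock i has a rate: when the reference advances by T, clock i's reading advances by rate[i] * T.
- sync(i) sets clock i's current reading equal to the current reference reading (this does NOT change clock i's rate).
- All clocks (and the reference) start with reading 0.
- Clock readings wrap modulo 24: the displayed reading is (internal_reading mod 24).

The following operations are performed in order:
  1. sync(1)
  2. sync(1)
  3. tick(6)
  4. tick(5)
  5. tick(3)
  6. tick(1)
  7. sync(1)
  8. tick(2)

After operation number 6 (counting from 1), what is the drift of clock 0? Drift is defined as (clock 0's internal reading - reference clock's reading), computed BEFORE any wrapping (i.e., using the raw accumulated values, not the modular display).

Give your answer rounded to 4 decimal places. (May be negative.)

After op 1 sync(1): ref=0.0000 raw=[0.0000 0.0000 0.0000 0.0000]
After op 2 sync(1): ref=0.0000 raw=[0.0000 0.0000 0.0000 0.0000]
After op 3 tick(6): ref=6.0000 raw=[12.0000 6.6000 4.8000 9.0000]
After op 4 tick(5): ref=11.0000 raw=[22.0000 12.1000 8.8000 16.5000]
After op 5 tick(3): ref=14.0000 raw=[28.0000 15.4000 11.2000 21.0000]
After op 6 tick(1): ref=15.0000 raw=[30.0000 16.5000 12.0000 22.5000]
Drift of clock 0 after op 6: 30.0000 - 15.0000 = 15.0000

Answer: 15.0000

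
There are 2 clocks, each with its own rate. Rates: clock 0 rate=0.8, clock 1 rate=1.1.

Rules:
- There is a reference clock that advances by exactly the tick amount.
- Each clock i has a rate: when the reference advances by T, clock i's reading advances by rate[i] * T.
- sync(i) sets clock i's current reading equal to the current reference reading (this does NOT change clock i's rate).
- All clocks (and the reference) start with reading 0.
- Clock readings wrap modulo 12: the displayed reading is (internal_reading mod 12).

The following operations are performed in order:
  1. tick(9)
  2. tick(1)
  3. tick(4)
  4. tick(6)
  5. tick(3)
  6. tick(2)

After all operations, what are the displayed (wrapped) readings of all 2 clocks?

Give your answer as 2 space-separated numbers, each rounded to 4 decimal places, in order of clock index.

Answer: 8.0000 3.5000

Derivation:
After op 1 tick(9): ref=9.0000 raw=[7.2000 9.9000]
After op 2 tick(1): ref=10.0000 raw=[8.0000 11.0000]
After op 3 tick(4): ref=14.0000 raw=[11.2000 15.4000]
After op 4 tick(6): ref=20.0000 raw=[16.0000 22.0000]
After op 5 tick(3): ref=23.0000 raw=[18.4000 25.3000]
After op 6 tick(2): ref=25.0000 raw=[20.0000 27.5000]
Wrap final raw readings (mod 12): 20.0000 mod 12 = 8.0000; 27.5000 mod 12 = 3.5000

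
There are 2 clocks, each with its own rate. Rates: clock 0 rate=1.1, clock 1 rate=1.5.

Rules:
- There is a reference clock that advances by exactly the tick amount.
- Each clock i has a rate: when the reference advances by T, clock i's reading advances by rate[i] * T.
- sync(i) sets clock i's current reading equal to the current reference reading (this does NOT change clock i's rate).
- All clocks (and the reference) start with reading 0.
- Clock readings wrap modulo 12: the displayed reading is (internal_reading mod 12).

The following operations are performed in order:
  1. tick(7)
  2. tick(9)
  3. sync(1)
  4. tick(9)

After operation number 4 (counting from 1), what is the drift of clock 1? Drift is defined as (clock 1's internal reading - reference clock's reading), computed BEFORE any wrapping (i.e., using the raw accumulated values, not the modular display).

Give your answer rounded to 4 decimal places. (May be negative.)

Answer: 4.5000

Derivation:
After op 1 tick(7): ref=7.0000 raw=[7.7000 10.5000]
After op 2 tick(9): ref=16.0000 raw=[17.6000 24.0000]
After op 3 sync(1): ref=16.0000 raw=[17.6000 16.0000]
After op 4 tick(9): ref=25.0000 raw=[27.5000 29.5000]
Drift of clock 1 after op 4: 29.5000 - 25.0000 = 4.5000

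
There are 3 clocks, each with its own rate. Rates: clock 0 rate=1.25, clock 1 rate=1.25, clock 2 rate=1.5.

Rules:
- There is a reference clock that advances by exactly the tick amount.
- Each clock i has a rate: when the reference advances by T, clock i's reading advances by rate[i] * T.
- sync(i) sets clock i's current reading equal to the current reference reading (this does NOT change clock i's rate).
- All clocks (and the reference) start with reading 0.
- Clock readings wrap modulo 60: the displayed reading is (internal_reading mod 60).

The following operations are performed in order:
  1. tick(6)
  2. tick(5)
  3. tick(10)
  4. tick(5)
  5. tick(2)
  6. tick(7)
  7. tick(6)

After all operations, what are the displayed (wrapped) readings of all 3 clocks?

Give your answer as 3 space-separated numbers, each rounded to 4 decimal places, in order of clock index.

Answer: 51.2500 51.2500 1.5000

Derivation:
After op 1 tick(6): ref=6.0000 raw=[7.5000 7.5000 9.0000]
After op 2 tick(5): ref=11.0000 raw=[13.7500 13.7500 16.5000]
After op 3 tick(10): ref=21.0000 raw=[26.2500 26.2500 31.5000]
After op 4 tick(5): ref=26.0000 raw=[32.5000 32.5000 39.0000]
After op 5 tick(2): ref=28.0000 raw=[35.0000 35.0000 42.0000]
After op 6 tick(7): ref=35.0000 raw=[43.7500 43.7500 52.5000]
After op 7 tick(6): ref=41.0000 raw=[51.2500 51.2500 61.5000]
Wrap final raw readings (mod 60): 51.2500 mod 60 = 51.2500; 51.2500 mod 60 = 51.2500; 61.5000 mod 60 = 1.5000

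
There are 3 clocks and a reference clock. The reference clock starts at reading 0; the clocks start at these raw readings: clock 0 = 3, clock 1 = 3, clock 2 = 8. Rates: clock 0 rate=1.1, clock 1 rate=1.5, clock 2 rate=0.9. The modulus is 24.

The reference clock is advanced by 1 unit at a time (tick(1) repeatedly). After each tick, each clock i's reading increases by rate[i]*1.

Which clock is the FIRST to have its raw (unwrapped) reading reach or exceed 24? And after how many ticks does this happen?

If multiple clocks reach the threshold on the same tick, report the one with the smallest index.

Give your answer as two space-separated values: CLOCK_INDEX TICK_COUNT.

clock 0: start=3, rate=1.1, needs 24-3 = 21; ticks = ceil(21/1.1) = ceil(19.0909) = 20; reading at tick 20 = 3 + 1.1*20 = 25.0000
clock 1: start=3, rate=1.5, needs 24-3 = 21; ticks = ceil(21/1.5) = ceil(14.0000) = 14; reading at tick 14 = 3 + 1.5*14 = 24.0000
clock 2: start=8, rate=0.9, needs 24-8 = 16; ticks = ceil(16/0.9) = ceil(17.7778) = 18; reading at tick 18 = 8 + 0.9*18 = 24.2000
Minimum tick count = 14; winners = [1]; smallest index = 1

Answer: 1 14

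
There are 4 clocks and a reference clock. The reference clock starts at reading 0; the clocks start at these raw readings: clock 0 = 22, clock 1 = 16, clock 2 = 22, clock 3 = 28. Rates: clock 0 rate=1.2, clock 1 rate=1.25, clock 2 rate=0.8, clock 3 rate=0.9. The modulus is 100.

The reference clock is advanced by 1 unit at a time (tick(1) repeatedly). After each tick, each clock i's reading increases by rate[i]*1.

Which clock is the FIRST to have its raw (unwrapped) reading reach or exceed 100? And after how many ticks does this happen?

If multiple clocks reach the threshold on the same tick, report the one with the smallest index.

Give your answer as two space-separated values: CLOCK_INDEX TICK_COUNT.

Answer: 0 65

Derivation:
clock 0: start=22, rate=1.2, needs 100-22 = 78; ticks = ceil(78/1.2) = ceil(65.0000) = 65; reading at tick 65 = 22 + 1.2*65 = 100.0000
clock 1: start=16, rate=1.25, needs 100-16 = 84; ticks = ceil(84/1.25) = ceil(67.2000) = 68; reading at tick 68 = 16 + 1.25*68 = 101.0000
clock 2: start=22, rate=0.8, needs 100-22 = 78; ticks = ceil(78/0.8) = ceil(97.5000) = 98; reading at tick 98 = 22 + 0.8*98 = 100.4000
clock 3: start=28, rate=0.9, needs 100-28 = 72; ticks = ceil(72/0.9) = ceil(80.0000) = 80; reading at tick 80 = 28 + 0.9*80 = 100.0000
Minimum tick count = 65; winners = [0]; smallest index = 0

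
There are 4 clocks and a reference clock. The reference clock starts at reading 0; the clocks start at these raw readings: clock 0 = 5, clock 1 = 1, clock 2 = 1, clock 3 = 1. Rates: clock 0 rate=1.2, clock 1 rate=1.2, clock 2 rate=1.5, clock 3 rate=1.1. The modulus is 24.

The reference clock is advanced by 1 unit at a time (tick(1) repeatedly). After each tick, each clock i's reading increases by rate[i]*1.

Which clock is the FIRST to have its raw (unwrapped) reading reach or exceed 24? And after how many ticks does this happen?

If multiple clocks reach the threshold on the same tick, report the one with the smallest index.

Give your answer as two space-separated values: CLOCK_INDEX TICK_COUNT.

clock 0: start=5, rate=1.2, needs 24-5 = 19; ticks = ceil(19/1.2) = ceil(15.8333) = 16; reading at tick 16 = 5 + 1.2*16 = 24.2000
clock 1: start=1, rate=1.2, needs 24-1 = 23; ticks = ceil(23/1.2) = ceil(19.1667) = 20; reading at tick 20 = 1 + 1.2*20 = 25.0000
clock 2: start=1, rate=1.5, needs 24-1 = 23; ticks = ceil(23/1.5) = ceil(15.3333) = 16; reading at tick 16 = 1 + 1.5*16 = 25.0000
clock 3: start=1, rate=1.1, needs 24-1 = 23; ticks = ceil(23/1.1) = ceil(20.9091) = 21; reading at tick 21 = 1 + 1.1*21 = 24.1000
Minimum tick count = 16; winners = [0, 2]; smallest index = 0

Answer: 0 16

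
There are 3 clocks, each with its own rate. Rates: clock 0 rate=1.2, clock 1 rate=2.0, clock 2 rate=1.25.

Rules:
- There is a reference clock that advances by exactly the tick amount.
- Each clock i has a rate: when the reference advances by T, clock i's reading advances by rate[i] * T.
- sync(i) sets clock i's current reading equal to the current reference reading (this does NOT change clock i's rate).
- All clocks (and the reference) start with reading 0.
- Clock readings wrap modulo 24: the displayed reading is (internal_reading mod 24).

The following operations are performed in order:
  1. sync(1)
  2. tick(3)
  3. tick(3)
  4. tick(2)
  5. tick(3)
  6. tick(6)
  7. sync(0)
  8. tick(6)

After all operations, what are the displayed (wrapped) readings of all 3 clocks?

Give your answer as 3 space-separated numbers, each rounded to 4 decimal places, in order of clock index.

Answer: 0.2000 22.0000 4.7500

Derivation:
After op 1 sync(1): ref=0.0000 raw=[0.0000 0.0000 0.0000]
After op 2 tick(3): ref=3.0000 raw=[3.6000 6.0000 3.7500]
After op 3 tick(3): ref=6.0000 raw=[7.2000 12.0000 7.5000]
After op 4 tick(2): ref=8.0000 raw=[9.6000 16.0000 10.0000]
After op 5 tick(3): ref=11.0000 raw=[13.2000 22.0000 13.7500]
After op 6 tick(6): ref=17.0000 raw=[20.4000 34.0000 21.2500]
After op 7 sync(0): ref=17.0000 raw=[17.0000 34.0000 21.2500]
After op 8 tick(6): ref=23.0000 raw=[24.2000 46.0000 28.7500]
Wrap final raw readings (mod 24): 24.2000 mod 24 = 0.2000; 46.0000 mod 24 = 22.0000; 28.7500 mod 24 = 4.7500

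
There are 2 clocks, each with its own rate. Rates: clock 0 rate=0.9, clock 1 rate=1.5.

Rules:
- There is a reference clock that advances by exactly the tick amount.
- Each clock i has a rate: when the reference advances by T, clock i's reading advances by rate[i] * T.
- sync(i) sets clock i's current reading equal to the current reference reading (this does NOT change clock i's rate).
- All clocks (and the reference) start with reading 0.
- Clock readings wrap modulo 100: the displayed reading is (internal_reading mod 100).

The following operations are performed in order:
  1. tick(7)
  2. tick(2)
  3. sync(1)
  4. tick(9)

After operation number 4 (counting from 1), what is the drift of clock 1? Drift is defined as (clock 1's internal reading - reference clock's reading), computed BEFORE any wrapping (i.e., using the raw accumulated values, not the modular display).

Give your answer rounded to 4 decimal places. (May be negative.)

Answer: 4.5000

Derivation:
After op 1 tick(7): ref=7.0000 raw=[6.3000 10.5000]
After op 2 tick(2): ref=9.0000 raw=[8.1000 13.5000]
After op 3 sync(1): ref=9.0000 raw=[8.1000 9.0000]
After op 4 tick(9): ref=18.0000 raw=[16.2000 22.5000]
Drift of clock 1 after op 4: 22.5000 - 18.0000 = 4.5000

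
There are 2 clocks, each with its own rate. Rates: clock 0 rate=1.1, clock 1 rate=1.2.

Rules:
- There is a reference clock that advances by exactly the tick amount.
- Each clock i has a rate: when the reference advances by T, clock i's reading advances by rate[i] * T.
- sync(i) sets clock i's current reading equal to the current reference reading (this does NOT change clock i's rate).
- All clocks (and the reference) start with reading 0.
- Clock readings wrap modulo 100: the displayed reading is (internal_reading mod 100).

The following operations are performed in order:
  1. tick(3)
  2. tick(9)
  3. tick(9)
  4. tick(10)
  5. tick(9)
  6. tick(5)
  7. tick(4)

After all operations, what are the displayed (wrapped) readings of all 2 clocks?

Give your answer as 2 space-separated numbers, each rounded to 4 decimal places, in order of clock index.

Answer: 53.9000 58.8000

Derivation:
After op 1 tick(3): ref=3.0000 raw=[3.3000 3.6000]
After op 2 tick(9): ref=12.0000 raw=[13.2000 14.4000]
After op 3 tick(9): ref=21.0000 raw=[23.1000 25.2000]
After op 4 tick(10): ref=31.0000 raw=[34.1000 37.2000]
After op 5 tick(9): ref=40.0000 raw=[44.0000 48.0000]
After op 6 tick(5): ref=45.0000 raw=[49.5000 54.0000]
After op 7 tick(4): ref=49.0000 raw=[53.9000 58.8000]
Wrap final raw readings (mod 100): 53.9000 mod 100 = 53.9000; 58.8000 mod 100 = 58.8000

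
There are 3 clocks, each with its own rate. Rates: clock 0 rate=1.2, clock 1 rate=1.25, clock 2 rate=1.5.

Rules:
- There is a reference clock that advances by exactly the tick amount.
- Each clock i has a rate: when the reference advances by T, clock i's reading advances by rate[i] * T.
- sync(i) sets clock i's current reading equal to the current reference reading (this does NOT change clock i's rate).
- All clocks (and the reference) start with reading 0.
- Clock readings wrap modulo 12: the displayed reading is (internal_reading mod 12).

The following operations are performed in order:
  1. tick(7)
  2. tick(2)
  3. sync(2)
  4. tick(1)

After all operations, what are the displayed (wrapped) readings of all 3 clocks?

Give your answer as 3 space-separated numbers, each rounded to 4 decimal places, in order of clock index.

After op 1 tick(7): ref=7.0000 raw=[8.4000 8.7500 10.5000]
After op 2 tick(2): ref=9.0000 raw=[10.8000 11.2500 13.5000]
After op 3 sync(2): ref=9.0000 raw=[10.8000 11.2500 9.0000]
After op 4 tick(1): ref=10.0000 raw=[12.0000 12.5000 10.5000]
Wrap final raw readings (mod 12): 12.0000 mod 12 = 0.0000; 12.5000 mod 12 = 0.5000; 10.5000 mod 12 = 10.5000

Answer: 0.0000 0.5000 10.5000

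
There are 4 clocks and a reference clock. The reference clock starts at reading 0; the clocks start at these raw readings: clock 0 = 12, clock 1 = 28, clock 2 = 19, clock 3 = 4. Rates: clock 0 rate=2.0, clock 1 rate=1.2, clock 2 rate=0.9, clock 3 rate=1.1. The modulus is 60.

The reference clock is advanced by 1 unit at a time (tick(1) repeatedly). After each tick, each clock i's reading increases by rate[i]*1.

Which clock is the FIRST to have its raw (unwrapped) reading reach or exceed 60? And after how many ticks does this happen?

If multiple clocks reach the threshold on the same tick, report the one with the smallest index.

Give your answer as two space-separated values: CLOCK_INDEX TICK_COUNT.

Answer: 0 24

Derivation:
clock 0: start=12, rate=2.0, needs 60-12 = 48; ticks = ceil(48/2.0) = ceil(24.0000) = 24; reading at tick 24 = 12 + 2.0*24 = 60.0000
clock 1: start=28, rate=1.2, needs 60-28 = 32; ticks = ceil(32/1.2) = ceil(26.6667) = 27; reading at tick 27 = 28 + 1.2*27 = 60.4000
clock 2: start=19, rate=0.9, needs 60-19 = 41; ticks = ceil(41/0.9) = ceil(45.5556) = 46; reading at tick 46 = 19 + 0.9*46 = 60.4000
clock 3: start=4, rate=1.1, needs 60-4 = 56; ticks = ceil(56/1.1) = ceil(50.9091) = 51; reading at tick 51 = 4 + 1.1*51 = 60.1000
Minimum tick count = 24; winners = [0]; smallest index = 0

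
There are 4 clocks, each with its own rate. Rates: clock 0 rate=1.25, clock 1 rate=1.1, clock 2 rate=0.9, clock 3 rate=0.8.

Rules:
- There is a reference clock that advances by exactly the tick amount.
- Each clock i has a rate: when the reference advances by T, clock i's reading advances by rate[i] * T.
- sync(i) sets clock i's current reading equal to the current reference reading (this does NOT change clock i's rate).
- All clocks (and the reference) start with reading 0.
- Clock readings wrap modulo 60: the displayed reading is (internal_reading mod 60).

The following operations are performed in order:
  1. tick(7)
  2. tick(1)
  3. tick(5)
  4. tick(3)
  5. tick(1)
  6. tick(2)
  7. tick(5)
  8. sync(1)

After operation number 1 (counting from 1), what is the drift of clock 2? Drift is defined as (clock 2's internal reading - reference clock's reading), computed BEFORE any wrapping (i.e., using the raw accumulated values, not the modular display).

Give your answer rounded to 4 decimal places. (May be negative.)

After op 1 tick(7): ref=7.0000 raw=[8.7500 7.7000 6.3000 5.6000]
Drift of clock 2 after op 1: 6.3000 - 7.0000 = -0.7000

Answer: -0.7000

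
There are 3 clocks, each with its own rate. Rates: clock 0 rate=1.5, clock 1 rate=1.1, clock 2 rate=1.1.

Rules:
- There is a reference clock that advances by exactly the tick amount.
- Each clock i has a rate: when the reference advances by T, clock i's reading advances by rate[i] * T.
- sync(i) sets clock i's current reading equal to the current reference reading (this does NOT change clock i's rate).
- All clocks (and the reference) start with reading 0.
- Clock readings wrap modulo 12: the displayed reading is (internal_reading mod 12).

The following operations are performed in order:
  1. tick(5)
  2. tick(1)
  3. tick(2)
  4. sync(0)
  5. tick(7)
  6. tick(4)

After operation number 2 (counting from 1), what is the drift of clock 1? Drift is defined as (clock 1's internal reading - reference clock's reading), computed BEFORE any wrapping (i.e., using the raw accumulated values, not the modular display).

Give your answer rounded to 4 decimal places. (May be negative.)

After op 1 tick(5): ref=5.0000 raw=[7.5000 5.5000 5.5000]
After op 2 tick(1): ref=6.0000 raw=[9.0000 6.6000 6.6000]
Drift of clock 1 after op 2: 6.6000 - 6.0000 = 0.6000

Answer: 0.6000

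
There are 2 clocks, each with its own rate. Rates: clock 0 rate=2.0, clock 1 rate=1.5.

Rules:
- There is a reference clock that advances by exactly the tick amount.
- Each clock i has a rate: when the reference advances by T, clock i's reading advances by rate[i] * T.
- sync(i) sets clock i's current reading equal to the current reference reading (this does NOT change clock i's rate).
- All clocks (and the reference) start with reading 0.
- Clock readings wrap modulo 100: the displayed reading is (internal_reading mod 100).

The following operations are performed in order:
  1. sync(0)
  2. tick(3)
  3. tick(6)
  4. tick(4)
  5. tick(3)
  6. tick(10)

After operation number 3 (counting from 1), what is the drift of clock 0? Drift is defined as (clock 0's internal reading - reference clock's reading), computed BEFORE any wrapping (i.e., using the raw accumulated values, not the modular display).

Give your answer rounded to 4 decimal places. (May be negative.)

After op 1 sync(0): ref=0.0000 raw=[0.0000 0.0000]
After op 2 tick(3): ref=3.0000 raw=[6.0000 4.5000]
After op 3 tick(6): ref=9.0000 raw=[18.0000 13.5000]
Drift of clock 0 after op 3: 18.0000 - 9.0000 = 9.0000

Answer: 9.0000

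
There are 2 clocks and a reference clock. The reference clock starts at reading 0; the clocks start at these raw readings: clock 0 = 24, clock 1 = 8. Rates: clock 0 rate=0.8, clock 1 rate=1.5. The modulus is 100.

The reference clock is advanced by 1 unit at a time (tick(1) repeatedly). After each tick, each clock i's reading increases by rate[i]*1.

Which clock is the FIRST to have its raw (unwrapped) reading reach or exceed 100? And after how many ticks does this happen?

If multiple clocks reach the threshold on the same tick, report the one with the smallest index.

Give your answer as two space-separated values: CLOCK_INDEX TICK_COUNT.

clock 0: start=24, rate=0.8, needs 100-24 = 76; ticks = ceil(76/0.8) = ceil(95.0000) = 95; reading at tick 95 = 24 + 0.8*95 = 100.0000
clock 1: start=8, rate=1.5, needs 100-8 = 92; ticks = ceil(92/1.5) = ceil(61.3333) = 62; reading at tick 62 = 8 + 1.5*62 = 101.0000
Minimum tick count = 62; winners = [1]; smallest index = 1

Answer: 1 62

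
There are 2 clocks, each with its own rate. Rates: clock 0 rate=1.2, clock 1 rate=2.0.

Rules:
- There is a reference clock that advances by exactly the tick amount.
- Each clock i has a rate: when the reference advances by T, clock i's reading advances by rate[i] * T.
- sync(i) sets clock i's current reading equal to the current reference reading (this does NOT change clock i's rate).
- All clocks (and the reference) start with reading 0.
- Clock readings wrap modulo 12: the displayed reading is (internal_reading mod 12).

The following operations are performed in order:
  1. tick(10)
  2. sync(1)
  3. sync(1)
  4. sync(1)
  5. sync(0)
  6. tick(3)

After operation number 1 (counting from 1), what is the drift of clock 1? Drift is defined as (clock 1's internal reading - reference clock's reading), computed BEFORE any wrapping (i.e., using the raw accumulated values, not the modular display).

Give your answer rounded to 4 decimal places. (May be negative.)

Answer: 10.0000

Derivation:
After op 1 tick(10): ref=10.0000 raw=[12.0000 20.0000]
Drift of clock 1 after op 1: 20.0000 - 10.0000 = 10.0000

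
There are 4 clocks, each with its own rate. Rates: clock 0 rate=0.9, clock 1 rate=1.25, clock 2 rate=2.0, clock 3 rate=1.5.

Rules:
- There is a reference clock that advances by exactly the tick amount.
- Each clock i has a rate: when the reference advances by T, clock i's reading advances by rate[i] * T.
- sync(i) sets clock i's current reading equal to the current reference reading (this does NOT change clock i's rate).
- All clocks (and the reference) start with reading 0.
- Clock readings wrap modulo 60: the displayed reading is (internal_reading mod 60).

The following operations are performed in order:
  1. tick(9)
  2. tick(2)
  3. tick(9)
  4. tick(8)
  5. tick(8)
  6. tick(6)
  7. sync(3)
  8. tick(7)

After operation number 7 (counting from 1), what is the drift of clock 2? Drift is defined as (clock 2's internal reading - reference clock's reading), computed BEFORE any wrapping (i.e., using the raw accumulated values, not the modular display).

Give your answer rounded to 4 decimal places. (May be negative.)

After op 1 tick(9): ref=9.0000 raw=[8.1000 11.2500 18.0000 13.5000]
After op 2 tick(2): ref=11.0000 raw=[9.9000 13.7500 22.0000 16.5000]
After op 3 tick(9): ref=20.0000 raw=[18.0000 25.0000 40.0000 30.0000]
After op 4 tick(8): ref=28.0000 raw=[25.2000 35.0000 56.0000 42.0000]
After op 5 tick(8): ref=36.0000 raw=[32.4000 45.0000 72.0000 54.0000]
After op 6 tick(6): ref=42.0000 raw=[37.8000 52.5000 84.0000 63.0000]
After op 7 sync(3): ref=42.0000 raw=[37.8000 52.5000 84.0000 42.0000]
Drift of clock 2 after op 7: 84.0000 - 42.0000 = 42.0000

Answer: 42.0000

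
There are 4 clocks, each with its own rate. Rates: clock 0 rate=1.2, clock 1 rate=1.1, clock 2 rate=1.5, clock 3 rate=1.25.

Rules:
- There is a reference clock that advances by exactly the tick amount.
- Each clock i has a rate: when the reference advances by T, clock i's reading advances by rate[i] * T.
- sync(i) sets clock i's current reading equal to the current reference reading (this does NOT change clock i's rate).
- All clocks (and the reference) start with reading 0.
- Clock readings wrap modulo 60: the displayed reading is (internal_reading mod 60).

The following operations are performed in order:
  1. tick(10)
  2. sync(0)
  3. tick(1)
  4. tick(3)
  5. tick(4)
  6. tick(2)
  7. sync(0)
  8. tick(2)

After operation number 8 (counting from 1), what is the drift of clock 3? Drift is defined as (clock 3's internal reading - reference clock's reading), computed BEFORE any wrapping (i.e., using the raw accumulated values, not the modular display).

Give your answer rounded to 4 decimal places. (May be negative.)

After op 1 tick(10): ref=10.0000 raw=[12.0000 11.0000 15.0000 12.5000]
After op 2 sync(0): ref=10.0000 raw=[10.0000 11.0000 15.0000 12.5000]
After op 3 tick(1): ref=11.0000 raw=[11.2000 12.1000 16.5000 13.7500]
After op 4 tick(3): ref=14.0000 raw=[14.8000 15.4000 21.0000 17.5000]
After op 5 tick(4): ref=18.0000 raw=[19.6000 19.8000 27.0000 22.5000]
After op 6 tick(2): ref=20.0000 raw=[22.0000 22.0000 30.0000 25.0000]
After op 7 sync(0): ref=20.0000 raw=[20.0000 22.0000 30.0000 25.0000]
After op 8 tick(2): ref=22.0000 raw=[22.4000 24.2000 33.0000 27.5000]
Drift of clock 3 after op 8: 27.5000 - 22.0000 = 5.5000

Answer: 5.5000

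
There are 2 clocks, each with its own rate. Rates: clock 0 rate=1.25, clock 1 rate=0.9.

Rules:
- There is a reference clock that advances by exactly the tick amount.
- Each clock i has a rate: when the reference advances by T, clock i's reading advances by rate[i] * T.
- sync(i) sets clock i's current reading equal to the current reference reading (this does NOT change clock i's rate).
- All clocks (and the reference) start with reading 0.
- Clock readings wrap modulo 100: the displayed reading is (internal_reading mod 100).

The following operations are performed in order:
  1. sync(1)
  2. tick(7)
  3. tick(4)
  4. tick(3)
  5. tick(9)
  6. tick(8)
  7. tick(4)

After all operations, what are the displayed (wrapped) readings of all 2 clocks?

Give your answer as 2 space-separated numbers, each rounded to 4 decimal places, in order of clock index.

Answer: 43.7500 31.5000

Derivation:
After op 1 sync(1): ref=0.0000 raw=[0.0000 0.0000]
After op 2 tick(7): ref=7.0000 raw=[8.7500 6.3000]
After op 3 tick(4): ref=11.0000 raw=[13.7500 9.9000]
After op 4 tick(3): ref=14.0000 raw=[17.5000 12.6000]
After op 5 tick(9): ref=23.0000 raw=[28.7500 20.7000]
After op 6 tick(8): ref=31.0000 raw=[38.7500 27.9000]
After op 7 tick(4): ref=35.0000 raw=[43.7500 31.5000]
Wrap final raw readings (mod 100): 43.7500 mod 100 = 43.7500; 31.5000 mod 100 = 31.5000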